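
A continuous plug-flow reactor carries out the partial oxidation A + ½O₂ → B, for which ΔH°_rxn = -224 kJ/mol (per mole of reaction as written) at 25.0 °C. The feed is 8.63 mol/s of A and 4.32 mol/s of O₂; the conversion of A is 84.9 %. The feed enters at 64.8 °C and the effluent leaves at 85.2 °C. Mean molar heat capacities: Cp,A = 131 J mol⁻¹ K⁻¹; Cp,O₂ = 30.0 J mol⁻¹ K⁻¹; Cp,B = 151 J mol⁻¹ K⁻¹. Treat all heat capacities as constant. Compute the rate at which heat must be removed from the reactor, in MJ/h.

Q_out = 5810 MJ/h

Extent of reaction ξ = 0.849 × 8.63 = 7.3269 mol/s
Reaction term: ξ·ΔH°_rxn = 7.3269 × -224 = -1641.2 kJ/s
Sensible, feed 64.8→25 °C: -50.153 kJ/s
Outlet flows (mol/s): A 1.3031, O₂ 0.65657, B 7.3269
Sensible, products 25→85.2 °C: 78.065 kJ/s
Q = ΔH = -1613.3 kJ/s = -1613.3 kW
Heat removed = 5807.9 MJ/h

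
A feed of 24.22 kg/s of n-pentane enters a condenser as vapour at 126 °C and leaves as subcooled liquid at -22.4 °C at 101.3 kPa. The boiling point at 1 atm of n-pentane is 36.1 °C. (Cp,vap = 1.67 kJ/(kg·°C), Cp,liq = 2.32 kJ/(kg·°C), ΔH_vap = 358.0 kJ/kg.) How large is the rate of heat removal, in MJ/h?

Q_c = 56100 MJ/h

vapour 126→36.1 °C: -150.13 kJ/kg
condensation at 36.1 °C: -358 kJ/kg
liquid 36.1→-22.4 °C: -135.72 kJ/kg
Δh = -150.13 + -358 + -135.72 = -643.85 kJ/kg
Q = ṁ·Δh = 24.22 kg/s × -643.85 kJ/kg = -15594 kJ/s
|Q| = 15594 kW = 56139 MJ/h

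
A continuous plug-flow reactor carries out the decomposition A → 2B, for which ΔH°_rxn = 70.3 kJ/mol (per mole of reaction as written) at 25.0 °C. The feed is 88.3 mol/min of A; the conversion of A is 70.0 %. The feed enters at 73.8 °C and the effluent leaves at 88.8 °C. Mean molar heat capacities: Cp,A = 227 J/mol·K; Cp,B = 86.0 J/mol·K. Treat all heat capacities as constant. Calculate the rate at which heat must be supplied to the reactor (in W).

Q_in = 73800 W

Extent of reaction ξ = 0.700 × 88.3 = 61.81 mol/min
Reaction term: ξ·ΔH°_rxn = 61.81 × 70.3 = 4345.2 kJ/min
Sensible, feed 73.8→25 °C: -978.15 kJ/min
Outlet flows (mol/min): A 26.49, B 123.62
Sensible, products 25→88.8 °C: 1061.9 kJ/min
Q = ΔH = 4429 kJ/min = 73.817 kW
Heat supplied = 73817 W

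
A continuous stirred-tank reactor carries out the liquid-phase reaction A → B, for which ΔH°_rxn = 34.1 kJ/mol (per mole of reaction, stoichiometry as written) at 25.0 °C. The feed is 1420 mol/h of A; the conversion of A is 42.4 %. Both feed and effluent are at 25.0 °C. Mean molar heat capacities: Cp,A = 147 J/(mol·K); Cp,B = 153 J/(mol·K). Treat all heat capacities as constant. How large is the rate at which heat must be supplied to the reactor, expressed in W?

Extent of reaction ξ = 0.424 × 1420 = 602.08 mol/h
Reaction term: ξ·ΔH°_rxn = 602.08 × 34.1 = 20531 kJ/h
Q = ΔH = 20531 kJ/h = 5.703 kW
Heat supplied = 5703 W

Q_in = 5700 W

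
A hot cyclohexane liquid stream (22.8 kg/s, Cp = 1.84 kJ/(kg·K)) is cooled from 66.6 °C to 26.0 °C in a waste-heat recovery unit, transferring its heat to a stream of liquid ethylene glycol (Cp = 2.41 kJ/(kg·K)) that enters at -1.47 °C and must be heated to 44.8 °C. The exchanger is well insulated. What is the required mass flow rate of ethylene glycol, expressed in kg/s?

ṁ_c = 15.3 kg/s

Heat released by hot stream: Q = 22.8 × 1.84 × (66.6 − 26.0) = 1703.3 kJ/s
Energy balance on cold side (adiabatic exchanger): Q = ṁ_c·Cp_c·(T_c,out − T_c,in)
ṁ_c = 1703.3 / [2.41 × (44.8 − -1.47)] = 15.274 kg/s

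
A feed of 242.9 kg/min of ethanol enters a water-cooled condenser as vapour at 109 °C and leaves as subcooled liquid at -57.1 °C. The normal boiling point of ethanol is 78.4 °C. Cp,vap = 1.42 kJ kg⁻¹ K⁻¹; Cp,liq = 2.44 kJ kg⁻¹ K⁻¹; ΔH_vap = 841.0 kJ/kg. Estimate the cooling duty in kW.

vapour 109→78.4 °C: -43.452 kJ/kg
condensation at 78.4 °C: -841 kJ/kg
liquid 78.4→-57.1 °C: -330.62 kJ/kg
Δh = -43.452 + -841 + -330.62 = -1215.1 kJ/kg
Q = ṁ·Δh = 242.9 kg/min × -1215.1 kJ/kg = -295140 kJ/min
|Q| = 4919 kW

Q_c = 4920 kW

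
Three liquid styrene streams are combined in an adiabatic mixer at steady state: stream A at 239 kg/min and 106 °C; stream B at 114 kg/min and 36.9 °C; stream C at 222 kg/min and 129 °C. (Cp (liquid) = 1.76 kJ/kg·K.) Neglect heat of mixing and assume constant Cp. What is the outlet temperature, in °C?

T_out = 101 °C

Energy balance with Q = 0: Σ ṁᵢCp,ᵢ(T_out − Tᵢ) = 0
T_out = Σ ṁᵢCp,ᵢTᵢ / Σ ṁᵢCp,ᵢ
      = 102390 / 1012 = 101.18 °C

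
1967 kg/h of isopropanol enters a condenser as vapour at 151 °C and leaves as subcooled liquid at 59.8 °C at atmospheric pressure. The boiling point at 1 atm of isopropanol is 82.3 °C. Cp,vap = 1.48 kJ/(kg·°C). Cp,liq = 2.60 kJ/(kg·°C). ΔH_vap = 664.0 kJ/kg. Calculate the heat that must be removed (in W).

Q_c = 450000 W

vapour 151→82.3 °C: -101.68 kJ/kg
condensation at 82.3 °C: -664 kJ/kg
liquid 82.3→59.8 °C: -58.5 kJ/kg
Δh = -101.68 + -664 + -58.5 = -824.18 kJ/kg
Q = ṁ·Δh = 1967 kg/h × -824.18 kJ/kg = -1.6212e+06 kJ/h
|Q| = 450.32 kW = 450320 W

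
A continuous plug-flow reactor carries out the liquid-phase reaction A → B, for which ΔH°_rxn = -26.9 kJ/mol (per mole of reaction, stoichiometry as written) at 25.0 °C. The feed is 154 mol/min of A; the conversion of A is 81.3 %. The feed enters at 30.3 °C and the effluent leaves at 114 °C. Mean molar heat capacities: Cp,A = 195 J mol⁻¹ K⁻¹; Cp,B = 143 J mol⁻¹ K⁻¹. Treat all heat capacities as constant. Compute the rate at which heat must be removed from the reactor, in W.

Extent of reaction ξ = 0.813 × 154 = 125.2 mol/min
Reaction term: ξ·ΔH°_rxn = 125.2 × -26.9 = -3367.9 kJ/min
Sensible, feed 30.3→25 °C: -159.16 kJ/min
Outlet flows (mol/min): A 28.798, B 125.2
Sensible, products 25→114 °C: 2093.2 kJ/min
Q = ΔH = -1433.9 kJ/min = -23.898 kW
Heat removed = 23898 W

Q_out = 23900 W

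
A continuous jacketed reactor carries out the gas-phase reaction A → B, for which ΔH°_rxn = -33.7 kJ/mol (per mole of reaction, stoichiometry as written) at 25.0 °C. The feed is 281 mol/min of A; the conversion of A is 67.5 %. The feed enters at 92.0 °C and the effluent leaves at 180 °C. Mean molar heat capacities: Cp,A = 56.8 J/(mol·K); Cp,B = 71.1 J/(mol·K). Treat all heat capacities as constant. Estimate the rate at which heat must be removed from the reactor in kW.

Extent of reaction ξ = 0.675 × 281 = 189.68 mol/min
Reaction term: ξ·ΔH°_rxn = 189.68 × -33.7 = -6392 kJ/min
Sensible, feed 92.0→25 °C: -1069.4 kJ/min
Outlet flows (mol/min): A 91.325, B 189.68
Sensible, products 25→180 °C: 2894.3 kJ/min
Q = ΔH = -4567.1 kJ/min = -76.118 kW
Heat removed = 76.118 kW

Q_out = 76.1 kW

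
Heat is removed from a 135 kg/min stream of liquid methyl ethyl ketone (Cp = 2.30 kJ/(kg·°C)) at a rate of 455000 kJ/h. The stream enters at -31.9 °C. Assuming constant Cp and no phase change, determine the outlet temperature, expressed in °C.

T_out = -56.3 °C

Q = 455000 kJ/h = 7583.3 kJ/min
ΔT = Q/(ṁ·Cp) = 7583.3/(135×2.30) = 24.423 K
T_out = -31.9 − 24.423 = -56.323 °C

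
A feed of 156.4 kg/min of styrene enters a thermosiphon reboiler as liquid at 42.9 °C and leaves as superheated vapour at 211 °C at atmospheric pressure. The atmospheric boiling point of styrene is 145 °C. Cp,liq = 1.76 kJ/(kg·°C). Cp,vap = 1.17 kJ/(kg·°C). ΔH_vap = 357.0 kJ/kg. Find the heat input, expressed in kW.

Q = 1600 kW

liquid 42.9→145 °C: 179.7 kJ/kg
vaporisation at 145 °C: 357 kJ/kg
vapour 145→211 °C: 77.22 kJ/kg
Δh = 179.7 + 357 + 77.22 = 613.92 kJ/kg
Q = ṁ·Δh = 156.4 kg/min × 613.92 kJ/kg = 96016 kJ/min
|Q| = 1600.3 kW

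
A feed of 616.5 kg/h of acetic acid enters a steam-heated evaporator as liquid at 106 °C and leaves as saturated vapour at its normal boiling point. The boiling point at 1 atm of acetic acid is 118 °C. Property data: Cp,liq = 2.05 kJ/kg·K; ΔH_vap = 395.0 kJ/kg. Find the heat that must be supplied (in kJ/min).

liquid 106→118 °C: 24.6 kJ/kg
vaporisation at 118 °C: 395 kJ/kg
Δh = 24.6 + 395 = 419.6 kJ/kg
Q = ṁ·Δh = 616.5 kg/h × 419.6 kJ/kg = 258680 kJ/h
|Q| = 71.857 kW = 4311.4 kJ/min

Q = 4310 kJ/min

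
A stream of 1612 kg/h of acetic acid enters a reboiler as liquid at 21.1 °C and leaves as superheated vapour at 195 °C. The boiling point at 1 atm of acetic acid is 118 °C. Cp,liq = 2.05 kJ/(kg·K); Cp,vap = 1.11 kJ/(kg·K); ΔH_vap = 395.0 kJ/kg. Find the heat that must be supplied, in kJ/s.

Q = 304 kJ/s

liquid 21.1→118 °C: 198.64 kJ/kg
vaporisation at 118 °C: 395 kJ/kg
vapour 118→195 °C: 85.47 kJ/kg
Δh = 198.64 + 395 + 85.47 = 679.12 kJ/kg
Q = ṁ·Δh = 1612 kg/h × 679.12 kJ/kg = 1.0947e+06 kJ/h
|Q| = 304.09 kW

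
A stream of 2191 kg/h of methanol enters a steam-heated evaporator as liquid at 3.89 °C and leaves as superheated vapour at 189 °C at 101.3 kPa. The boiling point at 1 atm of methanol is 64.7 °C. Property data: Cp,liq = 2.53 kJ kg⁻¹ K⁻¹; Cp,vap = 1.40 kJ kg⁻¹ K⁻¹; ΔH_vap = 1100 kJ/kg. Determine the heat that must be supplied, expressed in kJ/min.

liquid 3.89→64.7 °C: 153.85 kJ/kg
vaporisation at 64.7 °C: 1100 kJ/kg
vapour 64.7→189 °C: 174.02 kJ/kg
Δh = 153.85 + 1100 + 174.02 = 1427.9 kJ/kg
Q = ṁ·Δh = 2191 kg/h × 1427.9 kJ/kg = 3.1285e+06 kJ/h
|Q| = 869.02 kW = 52141 kJ/min

Q = 52100 kJ/min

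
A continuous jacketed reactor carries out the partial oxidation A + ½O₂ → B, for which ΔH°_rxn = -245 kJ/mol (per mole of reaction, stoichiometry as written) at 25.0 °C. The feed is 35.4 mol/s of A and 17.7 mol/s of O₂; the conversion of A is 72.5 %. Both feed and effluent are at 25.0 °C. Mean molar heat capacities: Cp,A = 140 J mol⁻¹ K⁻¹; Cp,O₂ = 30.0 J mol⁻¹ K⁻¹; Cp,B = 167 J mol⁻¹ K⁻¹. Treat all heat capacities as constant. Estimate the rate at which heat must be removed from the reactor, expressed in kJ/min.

Extent of reaction ξ = 0.725 × 35.4 = 25.665 mol/s
Reaction term: ξ·ΔH°_rxn = 25.665 × -245 = -6287.9 kJ/s
Q = ΔH = -6287.9 kJ/s = -6287.9 kW
Heat removed = 377280 kJ/min

Q_out = 377000 kJ/min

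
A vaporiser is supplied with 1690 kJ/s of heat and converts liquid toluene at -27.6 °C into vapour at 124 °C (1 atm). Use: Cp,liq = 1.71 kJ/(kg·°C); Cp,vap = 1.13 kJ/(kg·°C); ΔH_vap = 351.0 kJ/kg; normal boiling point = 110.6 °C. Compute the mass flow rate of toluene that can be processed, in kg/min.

ṁ = 168 kg/min

Δh = 1.71×(110.6−-27.6) + 351.0 + 1.13×(124−110.6) = 602.46 kJ/kg
Q = 1690 kJ/s = 1690 kJ/s = 101400 kJ/min
ṁ = Q/Δh = 101400 / 602.46 = 168.31 kg/min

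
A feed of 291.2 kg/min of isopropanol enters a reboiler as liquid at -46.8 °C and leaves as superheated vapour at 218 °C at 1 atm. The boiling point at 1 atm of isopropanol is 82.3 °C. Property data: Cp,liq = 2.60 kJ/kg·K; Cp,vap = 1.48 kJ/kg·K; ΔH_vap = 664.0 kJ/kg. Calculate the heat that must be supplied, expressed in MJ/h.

Q = 21000 MJ/h

liquid -46.8→82.3 °C: 335.66 kJ/kg
vaporisation at 82.3 °C: 664 kJ/kg
vapour 82.3→218 °C: 200.84 kJ/kg
Δh = 335.66 + 664 + 200.84 = 1200.5 kJ/kg
Q = ṁ·Δh = 291.2 kg/min × 1200.5 kJ/kg = 349580 kJ/min
|Q| = 5826.4 kW = 20975 MJ/h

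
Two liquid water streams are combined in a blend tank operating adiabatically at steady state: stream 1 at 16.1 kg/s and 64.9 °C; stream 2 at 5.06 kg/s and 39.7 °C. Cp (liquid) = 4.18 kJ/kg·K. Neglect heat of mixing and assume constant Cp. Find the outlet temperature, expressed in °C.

T_out = 58.9 °C

Adiabatic, steady state ⇒ Σ ṁᵢCp,ᵢ(T_out − Tᵢ) = 0
T_out = Σ ṁᵢCp,ᵢTᵢ / Σ ṁᵢCp,ᵢ
      = 5207.3 / 88.449 = 58.874 °C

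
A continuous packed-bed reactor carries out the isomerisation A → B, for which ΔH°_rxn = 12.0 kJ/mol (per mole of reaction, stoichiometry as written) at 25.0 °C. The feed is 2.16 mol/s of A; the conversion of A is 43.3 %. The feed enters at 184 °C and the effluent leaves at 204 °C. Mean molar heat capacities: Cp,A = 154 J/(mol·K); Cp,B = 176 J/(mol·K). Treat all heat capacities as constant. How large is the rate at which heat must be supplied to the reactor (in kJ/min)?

Q_in = 1290 kJ/min

Extent of reaction ξ = 0.433 × 2.16 = 0.93528 mol/s
Reaction term: ξ·ΔH°_rxn = 0.93528 × 12.0 = 11.223 kJ/s
Sensible, feed 184→25 °C: -52.89 kJ/s
Outlet flows (mol/s): A 1.2247, B 0.93528
Sensible, products 25→204 °C: 63.226 kJ/s
Q = ΔH = 21.559 kJ/s = 21.559 kW
Heat supplied = 1293.6 kJ/min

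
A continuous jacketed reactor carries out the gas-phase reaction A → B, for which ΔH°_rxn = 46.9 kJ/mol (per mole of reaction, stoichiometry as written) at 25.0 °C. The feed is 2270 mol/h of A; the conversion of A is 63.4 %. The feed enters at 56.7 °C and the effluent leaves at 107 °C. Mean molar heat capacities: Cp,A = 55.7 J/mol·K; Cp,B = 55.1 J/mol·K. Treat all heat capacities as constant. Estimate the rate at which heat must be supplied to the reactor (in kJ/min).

Extent of reaction ξ = 0.634 × 2270 = 1439.2 mol/h
Reaction term: ξ·ΔH°_rxn = 1439.2 × 46.9 = 67498 kJ/h
Sensible, feed 56.7→25 °C: -4008.1 kJ/h
Outlet flows (mol/h): A 830.82, B 1439.2
Sensible, products 25→107 °C: 10297 kJ/h
Q = ΔH = 73787 kJ/h = 20.496 kW
Heat supplied = 1229.8 kJ/min

Q_in = 1230 kJ/min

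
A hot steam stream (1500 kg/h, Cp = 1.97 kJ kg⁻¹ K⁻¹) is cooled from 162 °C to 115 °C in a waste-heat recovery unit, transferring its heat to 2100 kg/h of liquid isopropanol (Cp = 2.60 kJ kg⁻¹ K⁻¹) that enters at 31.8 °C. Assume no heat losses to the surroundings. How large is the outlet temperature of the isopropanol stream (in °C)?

Heat released by hot stream: Q = 1500 × 1.97 × (162 − 115) = 138880 kJ/h
Energy balance on cold side (adiabatic exchanger): Q = ṁ_c·Cp_c·(T_c,out − T_c,in)
T_c,out = 31.8 + 138880/(2100 × 2.60) = 57.237 °C

T_c,out = 57.2 °C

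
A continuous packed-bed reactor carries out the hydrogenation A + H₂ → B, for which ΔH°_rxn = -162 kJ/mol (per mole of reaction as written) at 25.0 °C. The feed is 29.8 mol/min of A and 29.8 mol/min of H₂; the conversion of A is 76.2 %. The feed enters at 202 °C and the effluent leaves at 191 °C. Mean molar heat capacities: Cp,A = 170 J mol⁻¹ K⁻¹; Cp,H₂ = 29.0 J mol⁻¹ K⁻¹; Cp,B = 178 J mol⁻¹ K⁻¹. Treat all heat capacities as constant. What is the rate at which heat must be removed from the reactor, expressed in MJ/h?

Extent of reaction ξ = 0.762 × 29.8 = 22.708 mol/min
Reaction term: ξ·ΔH°_rxn = 22.708 × -162 = -3678.6 kJ/min
Sensible, feed 202→25 °C: -1049.6 kJ/min
Outlet flows (mol/min): A 7.0924, H₂ 7.0924, B 22.708
Sensible, products 25→191 °C: 905.25 kJ/min
Q = ΔH = -3823 kJ/min = -63.717 kW
Heat removed = 229.38 MJ/h

Q_out = 229 MJ/h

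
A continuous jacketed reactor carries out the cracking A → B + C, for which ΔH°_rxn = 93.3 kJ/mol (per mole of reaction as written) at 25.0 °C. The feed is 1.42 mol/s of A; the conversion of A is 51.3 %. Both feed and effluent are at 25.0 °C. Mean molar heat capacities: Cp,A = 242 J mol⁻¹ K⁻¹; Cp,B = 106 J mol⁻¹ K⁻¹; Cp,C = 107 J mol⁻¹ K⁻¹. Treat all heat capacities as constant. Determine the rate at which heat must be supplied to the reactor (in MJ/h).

Extent of reaction ξ = 0.513 × 1.42 = 0.72846 mol/s
Reaction term: ξ·ΔH°_rxn = 0.72846 × 93.3 = 67.965 kJ/s
Q = ΔH = 67.965 kJ/s = 67.965 kW
Heat supplied = 244.68 MJ/h

Q_in = 245 MJ/h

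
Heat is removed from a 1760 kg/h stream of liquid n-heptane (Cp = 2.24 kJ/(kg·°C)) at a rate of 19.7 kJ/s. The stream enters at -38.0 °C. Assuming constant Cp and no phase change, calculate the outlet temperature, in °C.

T_out = -56.0 °C

Q = 19.7 kJ/s = 70920 kJ/h
ΔT = Q/(ṁ·Cp) = 70920/(1760×2.24) = 17.989 K
T_out = -38.0 − 17.989 = -55.989 °C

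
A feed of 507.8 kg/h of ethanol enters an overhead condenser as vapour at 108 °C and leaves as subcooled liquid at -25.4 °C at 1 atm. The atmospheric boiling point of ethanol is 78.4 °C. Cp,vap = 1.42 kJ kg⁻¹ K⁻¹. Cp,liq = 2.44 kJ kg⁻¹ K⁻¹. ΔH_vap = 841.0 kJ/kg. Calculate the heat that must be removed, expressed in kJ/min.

vapour 108→78.4 °C: -42.032 kJ/kg
condensation at 78.4 °C: -841 kJ/kg
liquid 78.4→-25.4 °C: -253.27 kJ/kg
Δh = -42.032 + -841 + -253.27 = -1136.3 kJ/kg
Q = ṁ·Δh = 507.8 kg/h × -1136.3 kJ/kg = -577020 kJ/h
|Q| = 160.28 kW = 9616.9 kJ/min

Q_c = 9620 kJ/min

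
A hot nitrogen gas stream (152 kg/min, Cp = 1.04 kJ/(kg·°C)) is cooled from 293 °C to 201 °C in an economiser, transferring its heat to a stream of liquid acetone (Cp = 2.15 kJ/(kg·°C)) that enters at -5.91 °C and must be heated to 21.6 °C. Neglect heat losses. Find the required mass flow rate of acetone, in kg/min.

Heat released by hot stream: Q = 152 × 1.04 × (293 − 201) = 14543 kJ/min
Energy balance on cold side (adiabatic exchanger): Q = ṁ_c·Cp_c·(T_c,out − T_c,in)
ṁ_c = 14543 / [2.15 × (21.6 − -5.91)] = 245.89 kg/min

ṁ_c = 246 kg/min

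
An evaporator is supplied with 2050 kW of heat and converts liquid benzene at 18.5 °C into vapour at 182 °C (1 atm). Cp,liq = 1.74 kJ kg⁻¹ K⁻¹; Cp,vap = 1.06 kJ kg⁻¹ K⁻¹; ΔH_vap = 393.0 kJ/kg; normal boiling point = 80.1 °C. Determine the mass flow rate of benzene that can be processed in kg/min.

ṁ = 202 kg/min

Δh = 1.74×(80.1−18.5) + 393.0 + 1.06×(182−80.1) = 608.2 kJ/kg
Q = 2050 kW = 2050 kJ/s = 123000 kJ/min
ṁ = Q/Δh = 123000 / 608.2 = 202.24 kg/min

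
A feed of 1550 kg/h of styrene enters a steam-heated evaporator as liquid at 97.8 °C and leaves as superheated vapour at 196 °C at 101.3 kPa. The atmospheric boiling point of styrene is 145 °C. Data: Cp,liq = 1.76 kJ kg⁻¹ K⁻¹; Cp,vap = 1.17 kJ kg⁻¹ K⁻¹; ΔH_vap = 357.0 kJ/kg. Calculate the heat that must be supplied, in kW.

Q = 215 kW

liquid 97.8→145 °C: 83.072 kJ/kg
vaporisation at 145 °C: 357 kJ/kg
vapour 145→196 °C: 59.67 kJ/kg
Δh = 83.072 + 357 + 59.67 = 499.74 kJ/kg
Q = ṁ·Δh = 1550 kg/h × 499.74 kJ/kg = 774600 kJ/h
|Q| = 215.17 kW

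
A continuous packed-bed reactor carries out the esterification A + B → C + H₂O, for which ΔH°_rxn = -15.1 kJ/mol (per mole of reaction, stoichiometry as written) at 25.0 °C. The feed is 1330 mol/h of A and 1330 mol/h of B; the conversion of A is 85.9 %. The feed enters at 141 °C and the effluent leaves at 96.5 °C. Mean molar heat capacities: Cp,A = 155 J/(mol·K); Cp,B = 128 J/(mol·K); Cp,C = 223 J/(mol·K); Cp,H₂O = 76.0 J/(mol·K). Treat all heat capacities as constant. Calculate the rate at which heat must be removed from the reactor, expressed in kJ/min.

Q_out = 545 kJ/min

Extent of reaction ξ = 0.859 × 1330 = 1142.5 mol/h
Reaction term: ξ·ΔH°_rxn = 1142.5 × -15.1 = -17251 kJ/h
Sensible, feed 141→25 °C: -43661 kJ/h
Outlet flows (mol/h): A 187.53, B 187.53, C 1142.5, H₂O 1142.5
Sensible, products 25→96.5 °C: 28219 kJ/h
Q = ΔH = -32694 kJ/h = -9.0816 kW
Heat removed = 544.89 kJ/min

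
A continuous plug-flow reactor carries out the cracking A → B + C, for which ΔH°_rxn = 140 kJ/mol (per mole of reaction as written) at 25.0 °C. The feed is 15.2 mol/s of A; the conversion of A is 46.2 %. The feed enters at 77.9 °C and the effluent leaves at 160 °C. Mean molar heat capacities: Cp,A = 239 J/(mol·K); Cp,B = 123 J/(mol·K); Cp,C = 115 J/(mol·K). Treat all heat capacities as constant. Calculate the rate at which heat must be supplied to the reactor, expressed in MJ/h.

Extent of reaction ξ = 0.462 × 15.2 = 7.0224 mol/s
Reaction term: ξ·ΔH°_rxn = 7.0224 × 140 = 983.14 kJ/s
Sensible, feed 77.9→25 °C: -192.18 kJ/s
Outlet flows (mol/s): A 8.1776, B 7.0224, C 7.0224
Sensible, products 25→160 °C: 489.48 kJ/s
Q = ΔH = 1280.4 kJ/s = 1280.4 kW
Heat supplied = 4609.6 MJ/h

Q_in = 4610 MJ/h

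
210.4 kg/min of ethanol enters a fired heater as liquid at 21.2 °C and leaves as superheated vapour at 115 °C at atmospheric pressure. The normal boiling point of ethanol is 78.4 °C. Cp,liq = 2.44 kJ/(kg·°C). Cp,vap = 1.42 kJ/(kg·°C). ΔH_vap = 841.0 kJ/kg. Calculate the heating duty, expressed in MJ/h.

liquid 21.2→78.4 °C: 139.57 kJ/kg
vaporisation at 78.4 °C: 841 kJ/kg
vapour 78.4→115 °C: 51.972 kJ/kg
Δh = 139.57 + 841 + 51.972 = 1032.5 kJ/kg
Q = ṁ·Δh = 210.4 kg/min × 1032.5 kJ/kg = 217250 kJ/min
|Q| = 3620.8 kW = 13035 MJ/h

Q = 13000 MJ/h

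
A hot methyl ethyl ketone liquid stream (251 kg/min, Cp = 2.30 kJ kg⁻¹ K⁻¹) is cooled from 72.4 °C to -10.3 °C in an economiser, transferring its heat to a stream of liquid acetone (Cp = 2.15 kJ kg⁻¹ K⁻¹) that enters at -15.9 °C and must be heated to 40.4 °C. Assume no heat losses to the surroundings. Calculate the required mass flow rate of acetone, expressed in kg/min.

Heat released by hot stream: Q = 251 × 2.30 × (72.4 − -10.3) = 47743 kJ/min
Energy balance on cold side (adiabatic exchanger): Q = ṁ_c·Cp_c·(T_c,out − T_c,in)
ṁ_c = 47743 / [2.15 × (40.4 − -15.9)] = 394.42 kg/min

ṁ_c = 394 kg/min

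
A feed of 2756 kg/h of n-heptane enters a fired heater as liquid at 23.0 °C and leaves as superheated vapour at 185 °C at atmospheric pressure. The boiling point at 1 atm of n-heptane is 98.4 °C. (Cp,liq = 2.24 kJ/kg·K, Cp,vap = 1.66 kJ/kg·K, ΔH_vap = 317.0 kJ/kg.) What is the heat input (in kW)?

liquid 23.0→98.4 °C: 168.9 kJ/kg
vaporisation at 98.4 °C: 317 kJ/kg
vapour 98.4→185 °C: 143.76 kJ/kg
Δh = 168.9 + 317 + 143.76 = 629.65 kJ/kg
Q = ṁ·Δh = 2756 kg/h × 629.65 kJ/kg = 1.7353e+06 kJ/h
|Q| = 482.03 kW

Q = 482 kW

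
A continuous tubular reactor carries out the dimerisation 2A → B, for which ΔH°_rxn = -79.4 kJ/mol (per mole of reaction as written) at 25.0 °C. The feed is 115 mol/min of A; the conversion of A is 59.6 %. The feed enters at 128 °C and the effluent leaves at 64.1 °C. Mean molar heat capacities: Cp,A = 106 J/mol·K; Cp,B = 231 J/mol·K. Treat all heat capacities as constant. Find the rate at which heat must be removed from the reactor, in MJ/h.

Extent of reaction ξ = 0.596 × 115 / 2 = 34.27 mol/min
Reaction term: ξ·ΔH°_rxn = 34.27 × -79.4 = -2721 kJ/min
Sensible, feed 128→25 °C: -1255.6 kJ/min
Outlet flows (mol/min): A 46.46, B 34.27
Sensible, products 25→64.1 °C: 502.09 kJ/min
Q = ΔH = -3474.5 kJ/min = -57.909 kW
Heat removed = 208.47 MJ/h

Q_out = 208 MJ/h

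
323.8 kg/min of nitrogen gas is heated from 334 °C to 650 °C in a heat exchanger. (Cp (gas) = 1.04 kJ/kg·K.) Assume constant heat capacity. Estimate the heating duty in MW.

Q = 1.77 MW

Q = ṁ·Cp·ΔT = 323.8 × 1.04 × (650 − 334) = 106410 kJ/min
Converting: 106410 / 60 s = 1773.6 kW
Heating duty = 1.7736 MW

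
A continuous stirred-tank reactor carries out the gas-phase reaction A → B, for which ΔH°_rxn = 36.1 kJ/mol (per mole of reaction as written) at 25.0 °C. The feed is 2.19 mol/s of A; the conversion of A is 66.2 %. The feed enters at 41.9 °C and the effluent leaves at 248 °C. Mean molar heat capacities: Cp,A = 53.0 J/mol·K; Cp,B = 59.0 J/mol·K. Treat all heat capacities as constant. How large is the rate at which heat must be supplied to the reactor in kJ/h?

Extent of reaction ξ = 0.662 × 2.19 = 1.4498 mol/s
Reaction term: ξ·ΔH°_rxn = 1.4498 × 36.1 = 52.337 kJ/s
Sensible, feed 41.9→25 °C: -1.9616 kJ/s
Outlet flows (mol/s): A 0.74022, B 1.4498
Sensible, products 25→248 °C: 27.823 kJ/s
Q = ΔH = 78.199 kJ/s = 78.199 kW
Heat supplied = 281520 kJ/h

Q_in = 282000 kJ/h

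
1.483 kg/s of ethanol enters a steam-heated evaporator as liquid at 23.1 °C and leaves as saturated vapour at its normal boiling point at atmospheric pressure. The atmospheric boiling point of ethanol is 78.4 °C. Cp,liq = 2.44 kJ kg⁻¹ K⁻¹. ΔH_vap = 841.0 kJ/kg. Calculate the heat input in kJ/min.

liquid 23.1→78.4 °C: 134.93 kJ/kg
vaporisation at 78.4 °C: 841 kJ/kg
Δh = 134.93 + 841 = 975.93 kJ/kg
Q = ṁ·Δh = 1.483 kg/s × 975.93 kJ/kg = 1447.3 kJ/s
|Q| = 1447.3 kW = 86838 kJ/min

Q = 86800 kJ/min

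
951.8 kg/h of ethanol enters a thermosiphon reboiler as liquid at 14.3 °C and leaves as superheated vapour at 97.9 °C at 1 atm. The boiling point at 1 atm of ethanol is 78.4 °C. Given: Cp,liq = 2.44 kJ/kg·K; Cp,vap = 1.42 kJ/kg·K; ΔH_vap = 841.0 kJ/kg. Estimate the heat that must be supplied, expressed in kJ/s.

Q = 271 kJ/s

liquid 14.3→78.4 °C: 156.4 kJ/kg
vaporisation at 78.4 °C: 841 kJ/kg
vapour 78.4→97.9 °C: 27.69 kJ/kg
Δh = 156.4 + 841 + 27.69 = 1025.1 kJ/kg
Q = ṁ·Δh = 951.8 kg/h × 1025.1 kJ/kg = 975680 kJ/h
|Q| = 271.02 kW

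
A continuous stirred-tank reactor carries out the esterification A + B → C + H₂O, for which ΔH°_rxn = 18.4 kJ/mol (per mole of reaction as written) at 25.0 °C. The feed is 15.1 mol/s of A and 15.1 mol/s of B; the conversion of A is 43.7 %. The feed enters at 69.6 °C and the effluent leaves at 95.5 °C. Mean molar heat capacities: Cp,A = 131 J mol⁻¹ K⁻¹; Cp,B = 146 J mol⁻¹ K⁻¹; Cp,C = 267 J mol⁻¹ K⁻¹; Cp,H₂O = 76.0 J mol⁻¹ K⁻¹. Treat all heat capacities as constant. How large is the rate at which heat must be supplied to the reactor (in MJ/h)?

Extent of reaction ξ = 0.437 × 15.1 = 6.5987 mol/s
Reaction term: ξ·ΔH°_rxn = 6.5987 × 18.4 = 121.42 kJ/s
Sensible, feed 69.6→25 °C: -186.55 kJ/s
Outlet flows (mol/s): A 8.5013, B 8.5013, C 6.5987, H₂O 6.5987
Sensible, products 25→95.5 °C: 325.58 kJ/s
Q = ΔH = 260.45 kJ/s = 260.45 kW
Heat supplied = 937.63 MJ/h

Q_in = 938 MJ/h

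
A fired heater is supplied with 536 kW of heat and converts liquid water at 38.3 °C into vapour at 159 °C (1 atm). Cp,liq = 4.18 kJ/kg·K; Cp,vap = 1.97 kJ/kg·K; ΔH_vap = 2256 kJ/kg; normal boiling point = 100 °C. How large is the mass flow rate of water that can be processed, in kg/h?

Δh = 4.18×(100−38.3) + 2256 + 1.97×(159−100) = 2630.1 kJ/kg
Q = 536 kW = 536 kJ/s = 1.9296e+06 kJ/h
ṁ = Q/Δh = 1.9296e+06 / 2630.1 = 733.65 kg/h

ṁ = 734 kg/h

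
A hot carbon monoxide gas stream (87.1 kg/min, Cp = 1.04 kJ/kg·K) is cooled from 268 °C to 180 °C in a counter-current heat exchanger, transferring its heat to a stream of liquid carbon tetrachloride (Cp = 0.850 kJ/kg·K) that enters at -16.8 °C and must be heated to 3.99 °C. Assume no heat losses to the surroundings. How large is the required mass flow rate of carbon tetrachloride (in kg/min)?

Heat released by hot stream: Q = 87.1 × 1.04 × (268 − 180) = 7971.4 kJ/min
Energy balance on cold side (adiabatic exchanger): Q = ṁ_c·Cp_c·(T_c,out − T_c,in)
ṁ_c = 7971.4 / [0.850 × (3.99 − -16.8)] = 451.09 kg/min

ṁ_c = 451 kg/min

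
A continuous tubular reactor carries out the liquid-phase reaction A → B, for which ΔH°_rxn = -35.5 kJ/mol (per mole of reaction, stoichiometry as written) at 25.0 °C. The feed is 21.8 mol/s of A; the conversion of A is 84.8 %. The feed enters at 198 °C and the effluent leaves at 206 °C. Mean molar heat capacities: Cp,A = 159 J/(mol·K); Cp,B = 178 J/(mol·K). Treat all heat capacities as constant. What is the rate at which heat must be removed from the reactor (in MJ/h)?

Q_out = 2030 MJ/h

Extent of reaction ξ = 0.848 × 21.8 = 18.486 mol/s
Reaction term: ξ·ΔH°_rxn = 18.486 × -35.5 = -656.27 kJ/s
Sensible, feed 198→25 °C: -599.65 kJ/s
Outlet flows (mol/s): A 3.3136, B 18.486
Sensible, products 25→206 °C: 690.96 kJ/s
Q = ΔH = -564.96 kJ/s = -564.96 kW
Heat removed = 2033.9 MJ/h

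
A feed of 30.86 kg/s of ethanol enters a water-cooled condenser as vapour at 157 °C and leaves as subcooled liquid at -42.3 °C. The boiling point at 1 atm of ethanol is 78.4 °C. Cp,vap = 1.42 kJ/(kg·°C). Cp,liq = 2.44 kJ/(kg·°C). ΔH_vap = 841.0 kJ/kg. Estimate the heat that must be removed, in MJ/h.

Q_c = 139000 MJ/h

vapour 157→78.4 °C: -111.61 kJ/kg
condensation at 78.4 °C: -841 kJ/kg
liquid 78.4→-42.3 °C: -294.51 kJ/kg
Δh = -111.61 + -841 + -294.51 = -1247.1 kJ/kg
Q = ṁ·Δh = 30.86 kg/s × -1247.1 kJ/kg = -38486 kJ/s
|Q| = 38486 kW = 138550 MJ/h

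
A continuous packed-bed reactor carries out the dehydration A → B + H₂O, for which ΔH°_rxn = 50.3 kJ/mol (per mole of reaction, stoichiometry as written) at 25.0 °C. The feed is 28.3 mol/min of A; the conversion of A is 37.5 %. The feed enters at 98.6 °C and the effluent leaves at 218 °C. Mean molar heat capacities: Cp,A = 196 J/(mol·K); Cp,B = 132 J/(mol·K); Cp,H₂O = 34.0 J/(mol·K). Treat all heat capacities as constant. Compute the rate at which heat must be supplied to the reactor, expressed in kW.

Extent of reaction ξ = 0.375 × 28.3 = 10.613 mol/min
Reaction term: ξ·ΔH°_rxn = 10.613 × 50.3 = 533.81 kJ/min
Sensible, feed 98.6→25 °C: -408.24 kJ/min
Outlet flows (mol/min): A 17.688, B 10.613, H₂O 10.613
Sensible, products 25→218 °C: 1009.1 kJ/min
Q = ΔH = 1134.7 kJ/min = 18.911 kW
Heat supplied = 18.911 kW

Q_in = 18.9 kW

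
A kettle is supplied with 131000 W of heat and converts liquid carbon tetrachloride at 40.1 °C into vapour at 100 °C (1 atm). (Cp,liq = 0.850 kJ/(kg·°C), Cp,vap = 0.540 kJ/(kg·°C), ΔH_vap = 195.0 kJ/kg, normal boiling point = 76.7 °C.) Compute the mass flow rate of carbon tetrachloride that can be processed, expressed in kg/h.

Δh = 0.850×(76.7−40.1) + 195.0 + 0.540×(100−76.7) = 238.69 kJ/kg
Q = 131000 W = 131 kJ/s = 471600 kJ/h
ṁ = Q/Δh = 471600 / 238.69 = 1975.8 kg/h

ṁ = 1980 kg/h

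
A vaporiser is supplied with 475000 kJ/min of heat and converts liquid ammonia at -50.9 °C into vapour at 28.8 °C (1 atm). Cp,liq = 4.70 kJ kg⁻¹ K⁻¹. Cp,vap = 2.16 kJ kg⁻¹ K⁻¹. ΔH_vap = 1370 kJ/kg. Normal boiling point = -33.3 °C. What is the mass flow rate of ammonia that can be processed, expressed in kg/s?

Δh = 4.70×(-33.3−-50.9) + 1370 + 2.16×(28.8−-33.3) = 1586.9 kJ/kg
Q = 475000 kJ/min = 7916.7 kJ/s = 7916.7 kJ/s
ṁ = Q/Δh = 7916.7 / 1586.9 = 4.9889 kg/s

ṁ = 4.99 kg/s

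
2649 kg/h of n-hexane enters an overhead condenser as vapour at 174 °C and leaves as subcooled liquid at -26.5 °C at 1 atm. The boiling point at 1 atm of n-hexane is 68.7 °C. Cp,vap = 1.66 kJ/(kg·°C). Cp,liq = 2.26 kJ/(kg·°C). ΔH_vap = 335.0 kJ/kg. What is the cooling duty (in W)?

vapour 174→68.7 °C: -174.8 kJ/kg
condensation at 68.7 °C: -335 kJ/kg
liquid 68.7→-26.5 °C: -215.15 kJ/kg
Δh = -174.8 + -335 + -215.15 = -724.95 kJ/kg
Q = ṁ·Δh = 2649 kg/h × -724.95 kJ/kg = -1.9204e+06 kJ/h
|Q| = 533.44 kW = 533440 W

Q_c = 533000 W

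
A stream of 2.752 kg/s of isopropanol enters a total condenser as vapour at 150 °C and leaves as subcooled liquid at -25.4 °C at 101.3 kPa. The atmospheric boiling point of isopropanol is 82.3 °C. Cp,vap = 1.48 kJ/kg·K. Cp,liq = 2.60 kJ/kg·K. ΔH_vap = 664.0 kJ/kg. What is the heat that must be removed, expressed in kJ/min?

vapour 150→82.3 °C: -100.2 kJ/kg
condensation at 82.3 °C: -664 kJ/kg
liquid 82.3→-25.4 °C: -280.02 kJ/kg
Δh = -100.2 + -664 + -280.02 = -1044.2 kJ/kg
Q = ṁ·Δh = 2.752 kg/s × -1044.2 kJ/kg = -2873.7 kJ/s
|Q| = 2873.7 kW = 172420 kJ/min

Q_c = 172000 kJ/min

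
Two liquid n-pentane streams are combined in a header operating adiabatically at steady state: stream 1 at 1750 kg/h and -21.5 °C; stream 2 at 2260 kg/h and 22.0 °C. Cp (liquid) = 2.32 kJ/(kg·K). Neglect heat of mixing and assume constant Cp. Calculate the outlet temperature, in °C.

No heat crosses the boundary, so H_out = H_in.
Σ ṁᵢCp,ᵢTᵢ = 1750×2.32×-21.5 + 2260×2.32×22.0 = 28060
Σ ṁᵢCp,ᵢ = 1750×2.32 + 2260×2.32 = 9303.2
T_out = 28060 / 9303.2 = 3.0162 °C

T_out = 3.02 °C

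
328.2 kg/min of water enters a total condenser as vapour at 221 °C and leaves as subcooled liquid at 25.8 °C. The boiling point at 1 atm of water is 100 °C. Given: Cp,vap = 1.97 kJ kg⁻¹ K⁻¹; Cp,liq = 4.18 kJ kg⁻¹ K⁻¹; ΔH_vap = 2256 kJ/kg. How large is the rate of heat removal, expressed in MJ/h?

vapour 221→100 °C: -238.37 kJ/kg
condensation at 100 °C: -2256 kJ/kg
liquid 100→25.8 °C: -310.16 kJ/kg
Δh = -238.37 + -2256 + -310.16 = -2804.5 kJ/kg
Q = ṁ·Δh = 328.2 kg/min × -2804.5 kJ/kg = -920450 kJ/min
|Q| = 15341 kW = 55227 MJ/h

Q_c = 55200 MJ/h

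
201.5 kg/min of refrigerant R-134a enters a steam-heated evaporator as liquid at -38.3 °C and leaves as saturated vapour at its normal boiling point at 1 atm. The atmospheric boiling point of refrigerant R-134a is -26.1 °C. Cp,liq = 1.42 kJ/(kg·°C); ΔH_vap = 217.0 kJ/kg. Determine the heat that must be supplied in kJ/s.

Q = 787 kJ/s

liquid -38.3→-26.1 °C: 17.324 kJ/kg
vaporisation at -26.1 °C: 217 kJ/kg
Δh = 17.324 + 217 = 234.32 kJ/kg
Q = ṁ·Δh = 201.5 kg/min × 234.32 kJ/kg = 47216 kJ/min
|Q| = 786.94 kW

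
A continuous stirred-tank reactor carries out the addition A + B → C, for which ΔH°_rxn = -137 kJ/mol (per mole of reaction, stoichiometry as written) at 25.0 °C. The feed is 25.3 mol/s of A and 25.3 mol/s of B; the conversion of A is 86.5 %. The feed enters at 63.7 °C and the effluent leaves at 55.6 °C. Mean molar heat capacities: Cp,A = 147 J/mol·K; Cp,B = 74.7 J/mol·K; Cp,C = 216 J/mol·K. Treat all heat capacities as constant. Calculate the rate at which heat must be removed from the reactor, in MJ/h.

Q_out = 11000 MJ/h

Extent of reaction ξ = 0.865 × 25.3 = 21.884 mol/s
Reaction term: ξ·ΔH°_rxn = 21.884 × -137 = -2998.2 kJ/s
Sensible, feed 63.7→25 °C: -217.07 kJ/s
Outlet flows (mol/s): A 3.4155, B 3.4155, C 21.884
Sensible, products 25→55.6 °C: 167.82 kJ/s
Q = ΔH = -3047.4 kJ/s = -3047.4 kW
Heat removed = 10971 MJ/h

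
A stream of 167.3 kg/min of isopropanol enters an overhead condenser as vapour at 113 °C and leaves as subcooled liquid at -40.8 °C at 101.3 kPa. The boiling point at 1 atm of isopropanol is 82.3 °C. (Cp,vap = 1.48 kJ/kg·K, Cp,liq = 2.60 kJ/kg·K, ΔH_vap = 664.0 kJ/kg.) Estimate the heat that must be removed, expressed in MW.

Q_c = 2.87 MW

vapour 113→82.3 °C: -45.436 kJ/kg
condensation at 82.3 °C: -664 kJ/kg
liquid 82.3→-40.8 °C: -320.06 kJ/kg
Δh = -45.436 + -664 + -320.06 = -1029.5 kJ/kg
Q = ṁ·Δh = 167.3 kg/min × -1029.5 kJ/kg = -172230 kJ/min
|Q| = 2870.6 kW = 2.8706 MW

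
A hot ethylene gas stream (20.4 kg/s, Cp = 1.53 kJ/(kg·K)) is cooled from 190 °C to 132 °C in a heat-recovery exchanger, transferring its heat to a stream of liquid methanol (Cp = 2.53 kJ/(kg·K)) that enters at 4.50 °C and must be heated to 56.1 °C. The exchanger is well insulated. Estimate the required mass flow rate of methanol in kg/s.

ṁ_c = 13.9 kg/s

Heat released by hot stream: Q = 20.4 × 1.53 × (190 − 132) = 1810.3 kJ/s
Energy balance on cold side (adiabatic exchanger): Q = ṁ_c·Cp_c·(T_c,out − T_c,in)
ṁ_c = 1810.3 / [2.53 × (56.1 − 4.50)] = 13.867 kg/s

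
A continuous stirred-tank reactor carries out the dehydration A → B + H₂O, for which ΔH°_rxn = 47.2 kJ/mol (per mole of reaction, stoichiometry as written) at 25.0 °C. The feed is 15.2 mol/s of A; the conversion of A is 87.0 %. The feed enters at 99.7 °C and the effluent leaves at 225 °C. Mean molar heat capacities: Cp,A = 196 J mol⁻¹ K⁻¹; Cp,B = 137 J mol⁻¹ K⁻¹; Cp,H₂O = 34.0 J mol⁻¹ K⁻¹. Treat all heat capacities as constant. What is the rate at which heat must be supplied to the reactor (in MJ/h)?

Q_in = 3350 MJ/h

Extent of reaction ξ = 0.870 × 15.2 = 13.224 mol/s
Reaction term: ξ·ΔH°_rxn = 13.224 × 47.2 = 624.17 kJ/s
Sensible, feed 99.7→25 °C: -222.55 kJ/s
Outlet flows (mol/s): A 1.976, B 13.224, H₂O 13.224
Sensible, products 25→225 °C: 529.72 kJ/s
Q = ΔH = 931.35 kJ/s = 931.35 kW
Heat supplied = 3352.8 MJ/h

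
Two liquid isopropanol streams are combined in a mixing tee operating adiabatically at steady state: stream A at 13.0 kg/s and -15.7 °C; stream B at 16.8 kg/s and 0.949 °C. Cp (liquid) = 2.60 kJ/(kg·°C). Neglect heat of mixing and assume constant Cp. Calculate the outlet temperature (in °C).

T_out = -6.31 °C

Adiabatic, steady state ⇒ Σ ṁᵢCp,ᵢ(T_out − Tᵢ) = 0
T_out = Σ ṁᵢCp,ᵢTᵢ / Σ ṁᵢCp,ᵢ
      = -489.21 / 77.48 = -6.314 °C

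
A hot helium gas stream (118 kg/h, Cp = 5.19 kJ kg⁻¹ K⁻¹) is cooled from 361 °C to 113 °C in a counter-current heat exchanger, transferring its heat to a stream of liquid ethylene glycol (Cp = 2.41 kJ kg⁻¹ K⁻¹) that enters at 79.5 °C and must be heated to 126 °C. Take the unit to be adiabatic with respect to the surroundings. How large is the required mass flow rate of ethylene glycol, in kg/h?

Heat released by hot stream: Q = 118 × 5.19 × (361 − 113) = 151880 kJ/h
Energy balance on cold side (adiabatic exchanger): Q = ṁ_c·Cp_c·(T_c,out − T_c,in)
ṁ_c = 151880 / [2.41 × (126 − 79.5)] = 1355.3 kg/h

ṁ_c = 1360 kg/h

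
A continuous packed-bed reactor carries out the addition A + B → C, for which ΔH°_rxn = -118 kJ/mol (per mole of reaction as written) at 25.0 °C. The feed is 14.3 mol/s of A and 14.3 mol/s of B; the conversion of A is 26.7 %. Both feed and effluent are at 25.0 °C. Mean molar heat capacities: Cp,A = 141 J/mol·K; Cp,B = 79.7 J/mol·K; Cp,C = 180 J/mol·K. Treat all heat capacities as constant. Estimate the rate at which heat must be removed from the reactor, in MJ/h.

Q_out = 1620 MJ/h

Extent of reaction ξ = 0.267 × 14.3 = 3.8181 mol/s
Reaction term: ξ·ΔH°_rxn = 3.8181 × -118 = -450.54 kJ/s
Q = ΔH = -450.54 kJ/s = -450.54 kW
Heat removed = 1621.9 MJ/h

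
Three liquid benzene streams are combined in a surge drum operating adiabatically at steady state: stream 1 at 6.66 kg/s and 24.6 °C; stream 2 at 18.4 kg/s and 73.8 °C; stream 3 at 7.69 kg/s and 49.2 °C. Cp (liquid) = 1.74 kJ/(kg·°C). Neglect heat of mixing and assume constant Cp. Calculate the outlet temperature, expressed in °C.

T_out = 58.0 °C

No heat crosses the boundary, so H_out = H_in.
Σ ṁᵢCp,ᵢTᵢ = 6.66×1.74×24.6 + 18.4×1.74×73.8 + 7.69×1.74×49.2 = 3306.2
Σ ṁᵢCp,ᵢ = 6.66×1.74 + 18.4×1.74 + 7.69×1.74 = 56.985
T_out = 3306.2 / 56.985 = 58.018 °C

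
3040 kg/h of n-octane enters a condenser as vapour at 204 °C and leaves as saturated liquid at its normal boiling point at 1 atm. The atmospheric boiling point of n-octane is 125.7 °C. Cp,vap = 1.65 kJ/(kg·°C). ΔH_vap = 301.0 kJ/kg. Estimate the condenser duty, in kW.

Q_c = 363 kW

vapour 204→125.7 °C: -129.19 kJ/kg
condensation at 125.7 °C: -301 kJ/kg
Δh = -129.19 + -301 = -430.19 kJ/kg
Q = ṁ·Δh = 3040 kg/h × -430.19 kJ/kg = -1.3078e+06 kJ/h
|Q| = 363.28 kW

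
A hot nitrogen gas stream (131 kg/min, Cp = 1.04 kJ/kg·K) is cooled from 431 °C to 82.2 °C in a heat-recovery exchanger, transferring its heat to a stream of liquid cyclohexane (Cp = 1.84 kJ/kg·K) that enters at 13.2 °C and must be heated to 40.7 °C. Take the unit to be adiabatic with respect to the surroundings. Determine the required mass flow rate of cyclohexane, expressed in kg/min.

ṁ_c = 939 kg/min

Heat released by hot stream: Q = 131 × 1.04 × (431 − 82.2) = 47521 kJ/min
Energy balance on cold side (adiabatic exchanger): Q = ṁ_c·Cp_c·(T_c,out − T_c,in)
ṁ_c = 47521 / [1.84 × (40.7 − 13.2)] = 939.14 kg/min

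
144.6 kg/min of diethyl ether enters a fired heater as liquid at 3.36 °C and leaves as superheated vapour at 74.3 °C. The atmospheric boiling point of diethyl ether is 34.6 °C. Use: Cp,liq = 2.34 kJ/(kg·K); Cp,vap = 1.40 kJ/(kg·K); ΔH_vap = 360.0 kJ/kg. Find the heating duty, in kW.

Q = 1180 kW

liquid 3.36→34.6 °C: 73.102 kJ/kg
vaporisation at 34.6 °C: 360 kJ/kg
vapour 34.6→74.3 °C: 55.58 kJ/kg
Δh = 73.102 + 360 + 55.58 = 488.68 kJ/kg
Q = ṁ·Δh = 144.6 kg/min × 488.68 kJ/kg = 70663 kJ/min
|Q| = 1177.7 kW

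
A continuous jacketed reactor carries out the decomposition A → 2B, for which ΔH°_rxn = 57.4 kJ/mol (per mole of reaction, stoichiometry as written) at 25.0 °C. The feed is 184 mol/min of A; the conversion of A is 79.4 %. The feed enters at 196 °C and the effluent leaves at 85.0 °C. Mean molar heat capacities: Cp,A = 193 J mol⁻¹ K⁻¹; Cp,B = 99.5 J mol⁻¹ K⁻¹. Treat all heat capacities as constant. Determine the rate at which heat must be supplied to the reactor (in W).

Extent of reaction ξ = 0.794 × 184 = 146.1 mol/min
Reaction term: ξ·ΔH°_rxn = 146.1 × 57.4 = 8385.9 kJ/min
Sensible, feed 196→25 °C: -6072.6 kJ/min
Outlet flows (mol/min): A 37.904, B 292.19
Sensible, products 25→85.0 °C: 2183.3 kJ/min
Q = ΔH = 4496.7 kJ/min = 74.945 kW
Heat supplied = 74945 W

Q_in = 74900 W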